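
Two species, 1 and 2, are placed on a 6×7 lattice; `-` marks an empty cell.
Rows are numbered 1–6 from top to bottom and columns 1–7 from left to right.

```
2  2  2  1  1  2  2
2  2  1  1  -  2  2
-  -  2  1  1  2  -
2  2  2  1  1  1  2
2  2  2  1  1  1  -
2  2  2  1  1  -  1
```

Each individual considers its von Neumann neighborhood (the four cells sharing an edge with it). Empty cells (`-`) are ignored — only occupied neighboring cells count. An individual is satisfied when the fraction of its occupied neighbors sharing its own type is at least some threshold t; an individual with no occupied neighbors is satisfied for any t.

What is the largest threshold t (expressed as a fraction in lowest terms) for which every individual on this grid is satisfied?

Row 1: (1,1)2 2/2 · (1,2)2 3/3 · (1,3)2 1/3 · (1,4)1 2/3 · (1,5)1 1/2 · (1,6)2 2/3 · (1,7)2 2/2
Row 2: (2,1)2 2/2 · (2,2)2 2/3 · (2,3)1 1/4 · (2,4)1 3/3 · (2,6)2 3/3 · (2,7)2 2/2
Row 3: (3,3)2 1/3 · (3,4)1 3/4 · (3,5)1 2/3 · (3,6)2 1/3
Row 4: (4,1)2 2/2 · (4,2)2 3/3 · (4,3)2 3/4 · (4,4)1 3/4 · (4,5)1 4/4 · (4,6)1 2/4 · (4,7)2 0/1
Row 5: (5,1)2 3/3 · (5,2)2 4/4 · (5,3)2 3/4 · (5,4)1 3/4 · (5,5)1 4/4 · (5,6)1 2/2
Row 6: (6,1)2 2/2 · (6,2)2 3/3 · (6,3)2 2/3 · (6,4)1 2/3 · (6,5)1 2/2 · (6,7)1 — no occupied neighbors
The smallest same-type fraction is 0/1 at (4,7), which reduces to 0/1. Any threshold above that leaves this individual unsatisfied.

0/1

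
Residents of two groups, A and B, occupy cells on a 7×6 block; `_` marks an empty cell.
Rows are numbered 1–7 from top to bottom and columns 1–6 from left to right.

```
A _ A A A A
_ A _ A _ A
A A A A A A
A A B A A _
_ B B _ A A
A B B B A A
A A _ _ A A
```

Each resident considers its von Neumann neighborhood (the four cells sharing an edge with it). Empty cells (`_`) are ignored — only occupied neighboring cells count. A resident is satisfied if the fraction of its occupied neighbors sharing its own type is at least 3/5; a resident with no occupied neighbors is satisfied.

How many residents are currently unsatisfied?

(1,1)A 0/0 ✓
(1,3)A 1/1 ✓
(1,4)A 3/3 ✓
(1,5)A 2/2 ✓
(1,6)A 2/2 ✓
(2,2)A 1/1 ✓
(2,4)A 2/2 ✓
(2,6)A 2/2 ✓
(3,1)A 2/2 ✓
(3,2)A 4/4 ✓
(3,3)A 2/3 ✓
(3,4)A 4/4 ✓
(3,5)A 3/3 ✓
(3,6)A 2/2 ✓
(4,1)A 2/2 ✓
(4,2)A 2/4 ✗
(4,3)B 1/4 ✗
(4,4)A 2/3 ✓
(4,5)A 3/3 ✓
(5,2)B 2/3 ✓
(5,3)B 3/3 ✓
(5,5)A 3/3 ✓
(5,6)A 2/2 ✓
(6,1)A 1/2 ✗
(6,2)B 2/4 ✗
(6,3)B 3/3 ✓
(6,4)B 1/2 ✗
(6,5)A 3/4 ✓
(6,6)A 3/3 ✓
(7,1)A 2/2 ✓
(7,2)A 1/2 ✗
(7,5)A 2/2 ✓
(7,6)A 2/2 ✓
Unsatisfied: (4,2), (4,3), (6,1), (6,2), (6,4), (7,2) — 6 in total.

6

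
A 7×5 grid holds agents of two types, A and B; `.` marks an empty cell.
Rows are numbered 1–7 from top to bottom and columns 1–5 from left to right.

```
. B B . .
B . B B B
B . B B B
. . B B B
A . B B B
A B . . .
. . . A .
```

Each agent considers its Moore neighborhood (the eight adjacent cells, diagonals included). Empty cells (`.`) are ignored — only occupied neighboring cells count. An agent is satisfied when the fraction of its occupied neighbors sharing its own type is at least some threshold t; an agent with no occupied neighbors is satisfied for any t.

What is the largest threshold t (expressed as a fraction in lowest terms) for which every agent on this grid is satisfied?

1/3

(1,2)B 3/3
(1,3)B 3/3
(2,1)B 2/2
(2,3)B 5/5
(2,4)B 6/6
(2,5)B 3/3
(3,1)B 1/1
(3,3)B 5/5
(3,4)B 8/8
(3,5)B 5/5
(4,3)B 5/5
(4,4)B 8/8
(4,5)B 5/5
(5,1)A 1/2
(5,3)B 4/4
(5,4)B 5/5
(5,5)B 3/3
(6,1)A 1/2
(6,2)B 1/3
(7,4)A — no occupied neighbors
The smallest same-type fraction is 1/3 at (6,2), which reduces to 1/3. Any threshold above that leaves this agent unsatisfied.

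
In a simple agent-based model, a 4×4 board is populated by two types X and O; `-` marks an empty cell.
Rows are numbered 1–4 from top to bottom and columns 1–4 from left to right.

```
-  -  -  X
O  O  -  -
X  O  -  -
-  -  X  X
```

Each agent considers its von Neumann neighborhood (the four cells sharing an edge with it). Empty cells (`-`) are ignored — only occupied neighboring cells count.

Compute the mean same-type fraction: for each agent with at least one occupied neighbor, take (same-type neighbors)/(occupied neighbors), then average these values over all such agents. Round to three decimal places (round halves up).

Row 1: (1,4)X — no occupied neighbors
Row 2: (2,1)O 1/2 · (2,2)O 2/2
Row 3: (3,1)X 0/2 · (3,2)O 1/2
Row 4: (4,3)X 1/1 · (4,4)X 1/1
Sum over 6 agents: 1/2 + 2/2 + 0/2 + 1/2 + 1/1 + 1/1 = 4; mean = 4 ÷ 6 = 2/3 = 0.666666… → 0.667.

0.667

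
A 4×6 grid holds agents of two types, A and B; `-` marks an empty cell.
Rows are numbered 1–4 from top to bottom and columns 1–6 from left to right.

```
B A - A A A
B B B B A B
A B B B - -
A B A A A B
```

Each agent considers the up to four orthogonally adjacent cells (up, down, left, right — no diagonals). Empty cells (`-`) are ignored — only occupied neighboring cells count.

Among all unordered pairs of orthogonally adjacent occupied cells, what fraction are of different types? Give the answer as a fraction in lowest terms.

13/29

Scan each occupied cell's neighbors to the right and below so each pair is counted once.
Row 1: B(1,1)–A(1,2)≠ B(1,1)–B(2,1)= A(1,2)–B(2,2)≠ A(1,4)–A(1,5)= A(1,4)–B(2,4)≠ A(1,5)–A(1,6)= A(1,5)–A(2,5)= A(1,6)–B(2,6)≠  → 4/8 unlike.
Row 2: B(2,1)–B(2,2)= B(2,1)–A(3,1)≠ B(2,2)–B(2,3)= B(2,2)–B(3,2)= B(2,3)–B(2,4)= B(2,3)–B(3,3)= B(2,4)–A(2,5)≠ B(2,4)–B(3,4)= A(2,5)–B(2,6)≠  → 3/9 unlike.
Row 3: A(3,1)–B(3,2)≠ A(3,1)–A(4,1)= B(3,2)–B(3,3)= B(3,2)–B(4,2)= B(3,3)–B(3,4)= B(3,3)–A(4,3)≠ B(3,4)–A(4,4)≠  → 3/7 unlike.
Row 4: A(4,1)–B(4,2)≠ B(4,2)–A(4,3)≠ A(4,3)–A(4,4)= A(4,4)–A(4,5)= A(4,5)–B(4,6)≠  → 3/5 unlike.
Total adjacent occupied pairs: 29; unlike-type pairs: 13.
13/29 is already in lowest terms.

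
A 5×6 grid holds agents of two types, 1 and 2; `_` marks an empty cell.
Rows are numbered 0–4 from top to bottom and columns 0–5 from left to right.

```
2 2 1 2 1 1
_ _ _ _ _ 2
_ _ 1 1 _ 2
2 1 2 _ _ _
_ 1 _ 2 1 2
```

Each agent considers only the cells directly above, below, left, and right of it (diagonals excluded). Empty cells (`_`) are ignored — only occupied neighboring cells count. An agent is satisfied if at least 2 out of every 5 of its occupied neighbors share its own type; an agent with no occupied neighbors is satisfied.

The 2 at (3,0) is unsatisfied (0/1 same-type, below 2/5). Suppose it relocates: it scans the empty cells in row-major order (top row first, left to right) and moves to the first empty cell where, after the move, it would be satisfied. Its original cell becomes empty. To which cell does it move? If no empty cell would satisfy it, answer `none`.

(1,0)

Vacating (3,0). Empty cells in order:
  (1,0): 1/1 same-type → satisfied — stop here.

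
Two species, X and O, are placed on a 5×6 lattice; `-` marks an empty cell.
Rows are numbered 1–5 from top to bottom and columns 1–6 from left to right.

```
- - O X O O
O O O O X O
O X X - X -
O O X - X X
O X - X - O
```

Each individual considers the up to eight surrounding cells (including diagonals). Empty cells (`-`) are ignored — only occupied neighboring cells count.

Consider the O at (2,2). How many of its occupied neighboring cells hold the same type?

Occupied neighbors of (2,2): (1,3)=O, (2,1)=O, (2,3)=O, (3,1)=O, (3,2)=X, (3,3)=X.
Same type (O): 4 of 6.

4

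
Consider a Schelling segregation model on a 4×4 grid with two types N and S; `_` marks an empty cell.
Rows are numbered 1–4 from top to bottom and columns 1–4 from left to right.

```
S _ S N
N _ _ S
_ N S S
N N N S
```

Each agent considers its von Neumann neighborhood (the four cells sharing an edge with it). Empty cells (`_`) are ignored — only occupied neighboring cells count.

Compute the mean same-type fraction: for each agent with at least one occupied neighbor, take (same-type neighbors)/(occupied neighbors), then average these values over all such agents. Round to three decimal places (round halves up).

Row 1: (1,1)S 0/1 · (1,3)S 0/1 · (1,4)N 0/2
Row 2: (2,1)N 0/1 · (2,4)S 1/2
Row 3: (3,2)N 1/2 · (3,3)S 1/3 · (3,4)S 3/3
Row 4: (4,1)N 1/1 · (4,2)N 3/3 · (4,3)N 1/3 · (4,4)S 1/2
Sum over 12 agents: 0/1 + 0/1 + 0/2 + 0/1 + 1/2 + 1/2 + 1/3 + 3/3 + 1/1 + 3/3 + 1/3 + 1/2 = 31/6; mean = 31/6 ÷ 12 = 31/72 = 0.430555… → 0.431.

0.431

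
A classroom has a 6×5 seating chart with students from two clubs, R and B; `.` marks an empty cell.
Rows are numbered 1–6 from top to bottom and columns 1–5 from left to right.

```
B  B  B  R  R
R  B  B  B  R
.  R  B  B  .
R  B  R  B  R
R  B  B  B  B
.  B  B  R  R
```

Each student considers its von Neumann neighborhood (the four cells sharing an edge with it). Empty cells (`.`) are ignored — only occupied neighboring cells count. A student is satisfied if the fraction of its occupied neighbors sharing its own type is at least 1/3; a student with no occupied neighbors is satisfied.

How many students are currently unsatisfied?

5

Row 1: (1,1)B 1/2 ✓ · (1,2)B 3/3 ✓ · (1,3)B 2/3 ✓ · (1,4)R 1/3 ✓ · (1,5)R 2/2 ✓
Row 2: (2,1)R 0/2 ✗ · (2,2)B 2/4 ✓ · (2,3)B 4/4 ✓ · (2,4)B 2/4 ✓ · (2,5)R 1/2 ✓
Row 3: (3,2)R 0/3 ✗ · (3,3)B 2/4 ✓ · (3,4)B 3/3 ✓
Row 4: (4,1)R 1/2 ✓ · (4,2)B 1/4 ✗ · (4,3)R 0/4 ✗ · (4,4)B 2/4 ✓ · (4,5)R 0/2 ✗
Row 5: (5,1)R 1/2 ✓ · (5,2)B 3/4 ✓ · (5,3)B 3/4 ✓ · (5,4)B 3/4 ✓ · (5,5)B 1/3 ✓
Row 6: (6,2)B 2/2 ✓ · (6,3)B 2/3 ✓ · (6,4)R 1/3 ✓ · (6,5)R 1/2 ✓
Unsatisfied: (2,1), (3,2), (4,2), (4,3), (4,5) — 5 in total.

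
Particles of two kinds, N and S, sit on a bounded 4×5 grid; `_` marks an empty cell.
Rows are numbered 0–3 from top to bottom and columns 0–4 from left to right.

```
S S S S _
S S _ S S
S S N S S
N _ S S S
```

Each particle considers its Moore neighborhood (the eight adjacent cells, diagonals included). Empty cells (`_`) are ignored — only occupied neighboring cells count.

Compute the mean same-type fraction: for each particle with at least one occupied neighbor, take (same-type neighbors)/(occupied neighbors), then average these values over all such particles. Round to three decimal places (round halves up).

0.795

Row 0: (0,0)S 3/3 · (0,1)S 4/4 · (0,2)S 4/4 · (0,3)S 3/3
Row 1: (1,0)S 5/5 · (1,1)S 6/7 · (1,3)S 5/6 · (1,4)S 4/4
Row 2: (2,0)S 3/4 · (2,1)S 4/6 · (2,2)N 0/6 · (2,3)S 6/7 · (2,4)S 5/5
Row 3: (3,0)N 0/2 · (3,2)S 3/4 · (3,3)S 4/5 · (3,4)S 3/3
Sum over 17 particles: 3/3 + 4/4 + 4/4 + 3/3 + 5/5 + 6/7 + 5/6 + 4/4 + 3/4 + 4/6 + 0/6 + 6/7 + 5/5 + 0/2 + 3/4 + 4/5 + 3/3 = 473/35; mean = 473/35 ÷ 17 = 473/595 = 0.794957… → 0.795.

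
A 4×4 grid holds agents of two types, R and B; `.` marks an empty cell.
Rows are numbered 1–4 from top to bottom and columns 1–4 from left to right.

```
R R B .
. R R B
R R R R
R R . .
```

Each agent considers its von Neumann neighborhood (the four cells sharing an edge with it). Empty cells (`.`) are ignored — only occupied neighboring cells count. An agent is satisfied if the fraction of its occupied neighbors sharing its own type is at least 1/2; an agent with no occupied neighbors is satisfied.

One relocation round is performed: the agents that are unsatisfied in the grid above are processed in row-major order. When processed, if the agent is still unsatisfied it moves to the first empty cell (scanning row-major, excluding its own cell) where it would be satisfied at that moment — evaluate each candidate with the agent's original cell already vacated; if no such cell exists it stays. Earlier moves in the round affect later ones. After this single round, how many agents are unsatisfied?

Initially unsatisfied (in order): (1,3), (2,4).
  (1,3) → (1,4).
  (2,4): no empty cell satisfies it; stays.
Resulting grid:
R R . B
. R R B
R R R R
R R . .
Unsatisfied now: (2,4).

1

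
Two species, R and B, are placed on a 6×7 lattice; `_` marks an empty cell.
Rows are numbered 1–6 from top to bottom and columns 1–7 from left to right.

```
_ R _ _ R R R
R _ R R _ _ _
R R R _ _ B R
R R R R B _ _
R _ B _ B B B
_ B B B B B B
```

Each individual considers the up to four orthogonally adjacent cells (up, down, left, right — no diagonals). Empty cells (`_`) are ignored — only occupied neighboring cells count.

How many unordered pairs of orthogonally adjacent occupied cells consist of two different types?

3

Scan each occupied cell's neighbors to the right and below so each pair is counted once.
Row 1: R(1,5)–R(1,6)= R(1,6)–R(1,7)=  → 0/2 unlike.
Row 2: R(2,1)–R(3,1)= R(2,3)–R(2,4)= R(2,3)–R(3,3)=  → 0/3 unlike.
Row 3: R(3,1)–R(3,2)= R(3,1)–R(4,1)= R(3,2)–R(3,3)= R(3,2)–R(4,2)= R(3,3)–R(4,3)= B(3,6)–R(3,7)≠  → 1/6 unlike.
Row 4: R(4,1)–R(4,2)= R(4,1)–R(5,1)= R(4,2)–R(4,3)= R(4,3)–R(4,4)= R(4,3)–B(5,3)≠ R(4,4)–B(4,5)≠ B(4,5)–B(5,5)=  → 2/7 unlike.
Row 5: B(5,3)–B(6,3)= B(5,5)–B(5,6)= B(5,5)–B(6,5)= B(5,6)–B(5,7)= B(5,6)–B(6,6)= B(5,7)–B(6,7)=  → 0/6 unlike.
Row 6: B(6,2)–B(6,3)= B(6,3)–B(6,4)= B(6,4)–B(6,5)= B(6,5)–B(6,6)= B(6,6)–B(6,7)=  → 0/5 unlike.
Total adjacent occupied pairs: 29; unlike-type pairs: 3.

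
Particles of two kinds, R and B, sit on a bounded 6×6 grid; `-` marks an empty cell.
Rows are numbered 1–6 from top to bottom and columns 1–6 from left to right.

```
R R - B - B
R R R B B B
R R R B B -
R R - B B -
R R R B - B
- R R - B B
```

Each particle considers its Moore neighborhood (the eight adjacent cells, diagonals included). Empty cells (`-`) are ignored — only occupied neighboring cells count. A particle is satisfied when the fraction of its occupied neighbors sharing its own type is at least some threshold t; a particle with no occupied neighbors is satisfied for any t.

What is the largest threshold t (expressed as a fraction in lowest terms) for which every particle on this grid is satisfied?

4/7

(1,1)R 3/3
(1,2)R 4/4
(1,4)B 2/3
(1,6)B 2/2
(2,1)R 5/5
(2,2)R 7/7
(2,3)R 4/7
(2,4)B 4/6
(2,5)B 6/6
(2,6)B 3/3
(3,1)R 5/5
(3,2)R 7/7
(3,3)R 4/7
(3,4)B 5/7
(3,5)B 6/6
(4,1)R 5/5
(4,2)R 7/7
(4,4)B 4/6
(4,5)B 5/5
(5,1)R 4/4
(5,2)R 6/6
(5,3)R 4/6
(5,4)B 3/5
(5,6)B 3/3
(6,2)R 4/4
(6,3)R 3/4
(6,5)B 3/3
(6,6)B 2/2
The smallest same-type fraction is 4/7 at (2,3), which reduces to 4/7. Any threshold above that leaves this particle unsatisfied.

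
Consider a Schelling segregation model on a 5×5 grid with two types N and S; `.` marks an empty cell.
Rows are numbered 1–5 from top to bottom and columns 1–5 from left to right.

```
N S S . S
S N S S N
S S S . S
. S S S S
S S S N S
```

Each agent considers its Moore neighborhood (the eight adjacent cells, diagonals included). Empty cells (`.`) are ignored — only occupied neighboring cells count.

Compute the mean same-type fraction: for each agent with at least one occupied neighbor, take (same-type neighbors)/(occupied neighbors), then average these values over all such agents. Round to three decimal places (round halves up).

0.669

(1,1)N 1/3
(1,2)S 3/5
(1,3)S 3/4
(1,5)S 1/2
(2,1)S 3/5
(2,2)N 1/8
(2,3)S 5/6
(2,4)S 5/6
(2,5)N 0/3
(3,1)S 3/4
(3,2)S 6/7
(3,3)S 6/7
(3,5)S 3/4
(4,2)S 7/7
(4,3)S 6/7
(4,4)S 6/7
(4,5)S 3/4
(5,1)S 2/2
(5,2)S 4/4
(5,3)S 4/5
(5,4)N 0/5
(5,5)S 2/3
Sum over 22 agents: 1/3 + 3/5 + 3/4 + 1/2 + 3/5 + 1/8 + 5/6 + 5/6 + 0/3 + 3/4 + 6/7 + 6/7 + 3/4 + 7/7 + 6/7 + 6/7 + 3/4 + 2/2 + 4/4 + 4/5 + 0/5 + 2/3 = 2473/168; mean = 2473/168 ÷ 22 = 2473/3696 = 0.669101… → 0.669.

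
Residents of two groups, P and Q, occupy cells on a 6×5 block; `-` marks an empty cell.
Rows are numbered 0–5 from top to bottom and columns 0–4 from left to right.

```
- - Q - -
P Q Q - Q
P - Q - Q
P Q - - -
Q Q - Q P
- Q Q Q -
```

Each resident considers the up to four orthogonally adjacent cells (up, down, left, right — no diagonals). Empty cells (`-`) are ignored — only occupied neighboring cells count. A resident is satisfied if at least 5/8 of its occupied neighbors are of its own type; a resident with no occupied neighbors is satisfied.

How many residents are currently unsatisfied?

Row 0: (0,2)Q 1/1 ok
Row 1: (1,0)P 1/2 unhappy · (1,1)Q 1/2 unhappy · (1,2)Q 3/3 ok · (1,4)Q 1/1 ok
Row 2: (2,0)P 2/2 ok · (2,2)Q 1/1 ok · (2,4)Q 1/1 ok
Row 3: (3,0)P 1/3 unhappy · (3,1)Q 1/2 unhappy
Row 4: (4,0)Q 1/2 unhappy · (4,1)Q 3/3 ok · (4,3)Q 1/2 unhappy · (4,4)P 0/1 unhappy
Row 5: (5,1)Q 2/2 ok · (5,2)Q 2/2 ok · (5,3)Q 2/2 ok
Unsatisfied: (1,0), (1,1), (3,0), (3,1), (4,0), (4,3), (4,4) — 7 in total.

7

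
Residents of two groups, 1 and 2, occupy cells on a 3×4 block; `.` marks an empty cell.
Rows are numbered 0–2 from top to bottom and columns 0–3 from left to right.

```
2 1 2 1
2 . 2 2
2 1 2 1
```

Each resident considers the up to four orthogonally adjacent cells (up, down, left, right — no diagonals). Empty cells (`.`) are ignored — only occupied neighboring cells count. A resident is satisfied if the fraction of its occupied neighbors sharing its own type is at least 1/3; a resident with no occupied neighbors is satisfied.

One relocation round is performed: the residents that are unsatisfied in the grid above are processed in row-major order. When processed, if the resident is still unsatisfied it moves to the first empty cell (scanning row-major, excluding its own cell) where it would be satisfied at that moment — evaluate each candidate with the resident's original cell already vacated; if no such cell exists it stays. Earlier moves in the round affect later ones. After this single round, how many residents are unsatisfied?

1

Initially unsatisfied (in order): (0,1), (0,3), (2,1), (2,3).
  (0,1) → (1,1).
  (0,3) → (0,1).
  (2,1): now satisfied by earlier moves; stays.
  (2,3): no empty cell satisfies it; stays.
Resulting grid:
2 1 2 .
2 1 2 2
2 1 2 1
Unsatisfied now: (2,3).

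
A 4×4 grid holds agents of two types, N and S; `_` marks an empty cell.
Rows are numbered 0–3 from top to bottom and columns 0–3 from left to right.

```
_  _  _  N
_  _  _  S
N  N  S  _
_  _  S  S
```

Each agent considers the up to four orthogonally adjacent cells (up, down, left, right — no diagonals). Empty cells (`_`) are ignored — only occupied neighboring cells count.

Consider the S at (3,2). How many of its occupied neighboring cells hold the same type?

2

Occupied neighbors of (3,2): (2,2)=S, (3,3)=S.
Same type (S): 2 of 2.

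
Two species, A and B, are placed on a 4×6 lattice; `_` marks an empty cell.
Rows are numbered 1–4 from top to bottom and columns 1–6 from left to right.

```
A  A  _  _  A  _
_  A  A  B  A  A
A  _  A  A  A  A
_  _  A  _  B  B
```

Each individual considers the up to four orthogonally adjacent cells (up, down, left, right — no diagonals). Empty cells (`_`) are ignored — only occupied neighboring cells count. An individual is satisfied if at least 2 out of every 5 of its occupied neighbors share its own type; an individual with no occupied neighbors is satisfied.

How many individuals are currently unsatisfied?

(1,1)A 1/1 satisfied
(1,2)A 2/2 satisfied
(1,5)A 1/1 satisfied
(2,2)A 2/2 satisfied
(2,3)A 2/3 satisfied
(2,4)B 0/3 not
(2,5)A 3/4 satisfied
(2,6)A 2/2 satisfied
(3,1)A 0/0 satisfied
(3,3)A 3/3 satisfied
(3,4)A 2/3 satisfied
(3,5)A 3/4 satisfied
(3,6)A 2/3 satisfied
(4,3)A 1/1 satisfied
(4,5)B 1/2 satisfied
(4,6)B 1/2 satisfied
Unsatisfied: (2,4) — 1 in total.

1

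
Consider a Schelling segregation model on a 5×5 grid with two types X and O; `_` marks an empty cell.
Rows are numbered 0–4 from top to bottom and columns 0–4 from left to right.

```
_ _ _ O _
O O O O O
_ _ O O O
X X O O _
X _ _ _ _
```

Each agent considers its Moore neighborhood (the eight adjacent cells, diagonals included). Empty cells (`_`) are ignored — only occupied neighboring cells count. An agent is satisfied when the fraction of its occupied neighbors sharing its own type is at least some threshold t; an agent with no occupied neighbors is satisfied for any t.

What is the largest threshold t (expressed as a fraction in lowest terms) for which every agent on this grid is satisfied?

Row 0: (0,3)O 3/3
Row 1: (1,0)O 1/1 · (1,1)O 3/3 · (1,2)O 5/5 · (1,3)O 6/6 · (1,4)O 4/4
Row 2: (2,2)O 6/7 · (2,3)O 7/7 · (2,4)O 4/4
Row 3: (3,0)X 2/2 · (3,1)X 2/4 · (3,2)O 3/4 · (3,3)O 4/4
Row 4: (4,0)X 2/2
The smallest same-type fraction is 2/4 at (3,1), which reduces to 1/2. Any threshold above that leaves this agent unsatisfied.

1/2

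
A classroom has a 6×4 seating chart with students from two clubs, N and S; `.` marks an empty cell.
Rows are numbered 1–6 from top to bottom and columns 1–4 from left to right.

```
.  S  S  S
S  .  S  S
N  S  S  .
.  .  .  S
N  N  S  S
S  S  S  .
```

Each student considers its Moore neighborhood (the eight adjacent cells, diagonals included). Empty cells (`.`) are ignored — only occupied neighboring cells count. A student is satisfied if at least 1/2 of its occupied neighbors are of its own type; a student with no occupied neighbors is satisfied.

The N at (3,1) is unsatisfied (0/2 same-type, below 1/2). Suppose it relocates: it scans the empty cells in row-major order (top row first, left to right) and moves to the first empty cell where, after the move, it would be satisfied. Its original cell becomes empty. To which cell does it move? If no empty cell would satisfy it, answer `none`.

(4,1)

Vacating (3,1). Empty cells in order:
  (1,1): 0/2 same-type → still unsatisfied.
  (2,2): 0/6 same-type → still unsatisfied.
  (3,4): 0/4 same-type → still unsatisfied.
  (4,1): 2/3 same-type → satisfied — stop here.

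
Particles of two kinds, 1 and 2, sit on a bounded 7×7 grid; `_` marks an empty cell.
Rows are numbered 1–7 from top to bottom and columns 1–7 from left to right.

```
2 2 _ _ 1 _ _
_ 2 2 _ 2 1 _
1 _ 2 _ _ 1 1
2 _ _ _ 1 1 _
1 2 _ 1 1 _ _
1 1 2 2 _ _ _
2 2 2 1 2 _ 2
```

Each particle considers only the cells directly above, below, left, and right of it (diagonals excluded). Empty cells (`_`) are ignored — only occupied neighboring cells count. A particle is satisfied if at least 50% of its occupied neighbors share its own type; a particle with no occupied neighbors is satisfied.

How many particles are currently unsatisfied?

(1,1)2 1/1 ✓
(1,2)2 2/2 ✓
(1,5)1 0/1 ✗
(2,2)2 2/2 ✓
(2,3)2 2/2 ✓
(2,5)2 0/2 ✗
(2,6)1 1/2 ✓
(3,1)1 0/1 ✗
(3,3)2 1/1 ✓
(3,6)1 3/3 ✓
(3,7)1 1/1 ✓
(4,1)2 0/2 ✗
(4,5)1 2/2 ✓
(4,6)1 2/2 ✓
(5,1)1 1/3 ✗
(5,2)2 0/2 ✗
(5,4)1 1/2 ✓
(5,5)1 2/2 ✓
(6,1)1 2/3 ✓
(6,2)1 1/4 ✗
(6,3)2 2/3 ✓
(6,4)2 1/3 ✗
(7,1)2 1/2 ✓
(7,2)2 2/3 ✓
(7,3)2 2/3 ✓
(7,4)1 0/3 ✗
(7,5)2 0/1 ✗
(7,7)2 0/0 ✓
Unsatisfied: (1,5), (2,5), (3,1), (4,1), (5,1), (5,2), (6,2), (6,4), (7,4), (7,5) — 10 in total.

10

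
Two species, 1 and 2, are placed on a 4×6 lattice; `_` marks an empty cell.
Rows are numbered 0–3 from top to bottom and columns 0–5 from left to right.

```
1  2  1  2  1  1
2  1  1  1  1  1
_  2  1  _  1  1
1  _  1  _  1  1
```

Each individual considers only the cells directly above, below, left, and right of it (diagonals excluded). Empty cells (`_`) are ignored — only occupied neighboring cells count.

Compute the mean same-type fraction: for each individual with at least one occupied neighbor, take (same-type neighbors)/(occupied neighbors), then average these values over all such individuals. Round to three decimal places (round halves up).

0.610

(0,0)1 0/2
(0,1)2 0/3
(0,2)1 1/3
(0,3)2 0/3
(0,4)1 2/3
(0,5)1 2/2
(1,0)2 0/2
(1,1)1 1/4
(1,2)1 4/4
(1,3)1 2/3
(1,4)1 4/4
(1,5)1 3/3
(2,1)2 0/2
(2,2)1 2/3
(2,4)1 3/3
(2,5)1 3/3
(3,0)1 — no occupied neighbors
(3,2)1 1/1
(3,4)1 2/2
(3,5)1 2/2
Sum over 19 individuals: 0/2 + 0/3 + 1/3 + 0/3 + 2/3 + 2/2 + 0/2 + 1/4 + 4/4 + 2/3 + 4/4 + 3/3 + 0/2 + 2/3 + 3/3 + 3/3 + 1/1 + 2/2 + 2/2 = 139/12; mean = 139/12 ÷ 19 = 139/228 = 0.609649… → 0.610.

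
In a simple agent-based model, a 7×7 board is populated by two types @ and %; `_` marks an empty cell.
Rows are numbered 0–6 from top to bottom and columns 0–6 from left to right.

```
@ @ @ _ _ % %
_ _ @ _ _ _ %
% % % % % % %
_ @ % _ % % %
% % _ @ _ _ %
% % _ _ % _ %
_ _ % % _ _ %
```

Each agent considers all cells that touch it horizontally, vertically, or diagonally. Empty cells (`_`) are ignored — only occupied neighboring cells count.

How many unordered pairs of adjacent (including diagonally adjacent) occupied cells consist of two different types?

12

Scan each occupied cell's neighbors to the right and below (and the two forward diagonals) so each pair is counted once.
Row 0: @(0,0)–@(0,1)= @(0,1)–@(0,2)= @(0,1)–@(1,2)= @(0,2)–@(1,2)= %(0,5)–%(0,6)= %(0,5)–%(1,6)= %(0,6)–%(1,6)=  → 0/7 unlike.
Row 1: @(1,2)–%(2,2)≠ @(1,2)–%(2,3)≠ @(1,2)–%(2,1)≠ %(1,6)–%(2,6)= %(1,6)–%(2,5)=  → 3/5 unlike.
Row 2: %(2,0)–%(2,1)= %(2,0)–@(3,1)≠ %(2,1)–%(2,2)= %(2,1)–@(3,1)≠ %(2,1)–%(3,2)= %(2,2)–%(2,3)= %(2,2)–%(3,2)= %(2,2)–@(3,1)≠ %(2,3)–%(2,4)= %(2,3)–%(3,4)= %(2,3)–%(3,2)= %(2,4)–%(2,5)= %(2,4)–%(3,4)= %(2,4)–%(3,5)= %(2,5)–%(2,6)= %(2,5)–%(3,5)= %(2,5)–%(3,6)= %(2,5)–%(3,4)= %(2,6)–%(3,6)= %(2,6)–%(3,5)=  → 3/20 unlike.
Row 3: @(3,1)–%(3,2)≠ @(3,1)–%(4,1)≠ @(3,1)–%(4,0)≠ %(3,2)–@(4,3)≠ %(3,2)–%(4,1)= %(3,4)–%(3,5)= %(3,4)–@(4,3)≠ %(3,5)–%(3,6)= %(3,5)–%(4,6)= %(3,6)–%(4,6)=  → 5/10 unlike.
Row 4: %(4,0)–%(4,1)= %(4,0)–%(5,0)= %(4,0)–%(5,1)= %(4,1)–%(5,1)= %(4,1)–%(5,0)= @(4,3)–%(5,4)≠ %(4,6)–%(5,6)=  → 1/7 unlike.
Row 5: %(5,0)–%(5,1)= %(5,1)–%(6,2)= %(5,4)–%(6,3)= %(5,6)–%(6,6)=  → 0/4 unlike.
Row 6: %(6,2)–%(6,3)=  → 0/1 unlike.
Total adjacent occupied pairs: 54; unlike-type pairs: 12.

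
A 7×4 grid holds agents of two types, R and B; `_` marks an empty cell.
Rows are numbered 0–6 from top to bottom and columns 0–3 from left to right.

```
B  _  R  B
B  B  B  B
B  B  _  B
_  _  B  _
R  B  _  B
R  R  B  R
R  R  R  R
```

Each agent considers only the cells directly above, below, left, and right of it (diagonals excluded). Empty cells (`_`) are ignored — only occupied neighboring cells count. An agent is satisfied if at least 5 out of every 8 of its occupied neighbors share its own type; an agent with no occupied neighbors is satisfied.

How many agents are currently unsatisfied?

Row 0: (0,0)B 1/1 satisfied · (0,2)R 0/2 not · (0,3)B 1/2 not
Row 1: (1,0)B 3/3 satisfied · (1,1)B 3/3 satisfied · (1,2)B 2/3 satisfied · (1,3)B 3/3 satisfied
Row 2: (2,0)B 2/2 satisfied · (2,1)B 2/2 satisfied · (2,3)B 1/1 satisfied
Row 3: (3,2)B 0/0 satisfied
Row 4: (4,0)R 1/2 not · (4,1)B 0/2 not · (4,3)B 0/1 not
Row 5: (5,0)R 3/3 satisfied · (5,1)R 2/4 not · (5,2)B 0/3 not · (5,3)R 1/3 not
Row 6: (6,0)R 2/2 satisfied · (6,1)R 3/3 satisfied · (6,2)R 2/3 satisfied · (6,3)R 2/2 satisfied
Unsatisfied: (0,2), (0,3), (4,0), (4,1), (4,3), (5,1), (5,2), (5,3) — 8 in total.

8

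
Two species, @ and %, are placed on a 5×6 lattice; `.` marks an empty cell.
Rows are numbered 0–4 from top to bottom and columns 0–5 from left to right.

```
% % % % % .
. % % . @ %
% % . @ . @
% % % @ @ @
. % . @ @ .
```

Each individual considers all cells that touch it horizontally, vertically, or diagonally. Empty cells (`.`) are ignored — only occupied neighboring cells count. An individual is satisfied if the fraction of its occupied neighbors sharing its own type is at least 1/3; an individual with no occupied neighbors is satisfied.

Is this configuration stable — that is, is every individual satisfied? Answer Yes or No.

Yes

Row 0: (0,0)% 2/2 satisfied · (0,1)% 4/4 satisfied · (0,2)% 4/4 satisfied · (0,3)% 3/4 satisfied · (0,4)% 2/3 satisfied
Row 1: (1,1)% 6/6 satisfied · (1,2)% 5/6 satisfied · (1,4)@ 2/5 satisfied · (1,5)% 1/3 satisfied
Row 2: (2,0)% 4/4 satisfied · (2,1)% 6/6 satisfied · (2,3)@ 3/5 satisfied · (2,5)@ 3/4 satisfied
Row 3: (3,0)% 4/4 satisfied · (3,1)% 5/5 satisfied · (3,2)% 3/6 satisfied · (3,3)@ 4/5 satisfied · (3,4)@ 6/6 satisfied · (3,5)@ 3/3 satisfied
Row 4: (4,1)% 3/3 satisfied · (4,3)@ 3/4 satisfied · (4,4)@ 4/4 satisfied
All meet the threshold, so the configuration is stable.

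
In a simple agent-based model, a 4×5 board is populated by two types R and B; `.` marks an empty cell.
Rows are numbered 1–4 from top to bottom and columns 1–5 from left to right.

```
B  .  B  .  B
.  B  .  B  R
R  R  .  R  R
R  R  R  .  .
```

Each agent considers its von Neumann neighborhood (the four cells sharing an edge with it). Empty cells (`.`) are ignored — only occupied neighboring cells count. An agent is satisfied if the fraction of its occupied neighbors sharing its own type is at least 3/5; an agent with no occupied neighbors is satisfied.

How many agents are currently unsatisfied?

(1,1)B 0/0 satisfied
(1,3)B 0/0 satisfied
(1,5)B 0/1 not
(2,2)B 0/1 not
(2,4)B 0/2 not
(2,5)R 1/3 not
(3,1)R 2/2 satisfied
(3,2)R 2/3 satisfied
(3,4)R 1/2 not
(3,5)R 2/2 satisfied
(4,1)R 2/2 satisfied
(4,2)R 3/3 satisfied
(4,3)R 1/1 satisfied
Unsatisfied: (1,5), (2,2), (2,4), (2,5), (3,4) — 5 in total.

5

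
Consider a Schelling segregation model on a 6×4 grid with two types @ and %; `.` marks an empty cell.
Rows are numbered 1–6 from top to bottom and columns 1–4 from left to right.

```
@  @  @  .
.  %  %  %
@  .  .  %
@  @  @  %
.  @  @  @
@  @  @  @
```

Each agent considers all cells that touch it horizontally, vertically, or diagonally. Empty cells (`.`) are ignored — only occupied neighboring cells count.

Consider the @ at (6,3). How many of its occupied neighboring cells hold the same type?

Occupied neighbors of (6,3): (5,2)=@, (5,3)=@, (5,4)=@, (6,2)=@, (6,4)=@.
Same type (@): 5 of 5.

5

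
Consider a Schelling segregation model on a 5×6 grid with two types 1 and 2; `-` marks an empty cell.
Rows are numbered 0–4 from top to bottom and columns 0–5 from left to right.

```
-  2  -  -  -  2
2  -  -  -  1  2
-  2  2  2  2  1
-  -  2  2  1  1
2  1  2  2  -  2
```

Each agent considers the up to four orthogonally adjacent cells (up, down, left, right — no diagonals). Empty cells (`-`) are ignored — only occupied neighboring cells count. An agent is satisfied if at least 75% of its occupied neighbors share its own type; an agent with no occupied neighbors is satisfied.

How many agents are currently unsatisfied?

10

(0,1)2 0/0 ok
(0,5)2 1/1 ok
(1,0)2 0/0 ok
(1,4)1 0/2 unhappy
(1,5)2 1/3 unhappy
(2,1)2 1/1 ok
(2,2)2 3/3 ok
(2,3)2 3/3 ok
(2,4)2 1/4 unhappy
(2,5)1 1/3 unhappy
(3,2)2 3/3 ok
(3,3)2 3/4 ok
(3,4)1 1/3 unhappy
(3,5)1 2/3 unhappy
(4,0)2 0/1 unhappy
(4,1)1 0/2 unhappy
(4,2)2 2/3 unhappy
(4,3)2 2/2 ok
(4,5)2 0/1 unhappy
Unsatisfied: (1,4), (1,5), (2,4), (2,5), (3,4), (3,5), (4,0), (4,1), (4,2), (4,5) — 10 in total.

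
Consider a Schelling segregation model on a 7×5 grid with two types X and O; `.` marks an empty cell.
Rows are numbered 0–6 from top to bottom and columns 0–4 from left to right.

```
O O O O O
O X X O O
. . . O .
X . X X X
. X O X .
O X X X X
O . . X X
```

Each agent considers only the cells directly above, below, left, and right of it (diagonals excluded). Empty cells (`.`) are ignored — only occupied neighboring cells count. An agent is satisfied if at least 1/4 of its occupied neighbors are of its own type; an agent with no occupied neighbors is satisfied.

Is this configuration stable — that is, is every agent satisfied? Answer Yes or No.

Row 0: (0,0)O 2/2 ✓ · (0,1)O 2/3 ✓ · (0,2)O 2/3 ✓ · (0,3)O 3/3 ✓ · (0,4)O 2/2 ✓
Row 1: (1,0)O 1/2 ✓ · (1,1)X 1/3 ✓ · (1,2)X 1/3 ✓ · (1,3)O 3/4 ✓ · (1,4)O 2/2 ✓
Row 2: (2,3)O 1/2 ✓
Row 3: (3,0)X 0/0 ✓ · (3,2)X 1/2 ✓ · (3,3)X 3/4 ✓ · (3,4)X 1/1 ✓
Row 4: (4,1)X 1/2 ✓ · (4,2)O 0/4 ✗ · (4,3)X 2/3 ✓
Row 5: (5,0)O 1/2 ✓ · (5,1)X 2/3 ✓ · (5,2)X 2/3 ✓ · (5,3)X 4/4 ✓ · (5,4)X 2/2 ✓
Row 6: (6,0)O 1/1 ✓ · (6,3)X 2/2 ✓ · (6,4)X 2/2 ✓
For instance (4,2) has only 0/4 same-type neighbors, below 1/4.

No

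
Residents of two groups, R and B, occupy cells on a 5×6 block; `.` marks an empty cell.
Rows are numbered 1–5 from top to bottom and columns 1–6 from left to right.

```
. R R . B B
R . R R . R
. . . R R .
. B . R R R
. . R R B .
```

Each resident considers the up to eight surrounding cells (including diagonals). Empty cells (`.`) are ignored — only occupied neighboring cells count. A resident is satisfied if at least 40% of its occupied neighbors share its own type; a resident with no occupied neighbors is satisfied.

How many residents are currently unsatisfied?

(1,2)R 3/3 ✓
(1,3)R 3/3 ✓
(1,5)B 1/3 ✗
(1,6)B 1/2 ✓
(2,1)R 1/1 ✓
(2,3)R 4/4 ✓
(2,4)R 4/5 ✓
(2,6)R 1/3 ✗
(3,4)R 5/5 ✓
(3,5)R 6/6 ✓
(4,2)B 0/1 ✗
(4,4)R 5/6 ✓
(4,5)R 5/6 ✓
(4,6)R 2/3 ✓
(5,3)R 2/3 ✓
(5,4)R 3/4 ✓
(5,5)B 0/4 ✗
Unsatisfied: (1,5), (2,6), (4,2), (5,5) — 4 in total.

4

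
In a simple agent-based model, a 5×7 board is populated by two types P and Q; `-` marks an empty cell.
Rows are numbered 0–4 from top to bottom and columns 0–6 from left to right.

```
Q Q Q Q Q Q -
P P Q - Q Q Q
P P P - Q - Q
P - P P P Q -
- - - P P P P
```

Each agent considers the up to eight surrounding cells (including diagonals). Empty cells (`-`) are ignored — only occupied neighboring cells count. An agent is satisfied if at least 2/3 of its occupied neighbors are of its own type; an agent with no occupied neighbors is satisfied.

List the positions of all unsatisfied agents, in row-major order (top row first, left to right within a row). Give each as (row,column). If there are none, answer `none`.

Row 0: (0,0)Q 1/3 ✗ · (0,1)Q 3/5 ✗ · (0,2)Q 3/4 ✓ · (0,3)Q 4/4 ✓ · (0,4)Q 4/4 ✓ · (0,5)Q 4/4 ✓
Row 1: (1,0)P 3/5 ✗ · (1,1)P 4/8 ✗ · (1,2)Q 3/6 ✗ · (1,4)Q 5/5 ✓ · (1,5)Q 6/6 ✓ · (1,6)Q 3/3 ✓
Row 2: (2,0)P 4/4 ✓ · (2,1)P 6/7 ✓ · (2,2)P 4/5 ✓ · (2,4)Q 3/5 ✗ · (2,6)Q 3/3 ✓
Row 3: (3,0)P 2/2 ✓ · (3,2)P 4/4 ✓ · (3,3)P 5/6 ✓ · (3,4)P 4/6 ✓ · (3,5)Q 2/6 ✗
Row 4: (4,3)P 4/4 ✓ · (4,4)P 4/5 ✓ · (4,5)P 3/4 ✓ · (4,6)P 1/2 ✗

(0,0), (0,1), (1,0), (1,1), (1,2), (2,4), (3,5), (4,6)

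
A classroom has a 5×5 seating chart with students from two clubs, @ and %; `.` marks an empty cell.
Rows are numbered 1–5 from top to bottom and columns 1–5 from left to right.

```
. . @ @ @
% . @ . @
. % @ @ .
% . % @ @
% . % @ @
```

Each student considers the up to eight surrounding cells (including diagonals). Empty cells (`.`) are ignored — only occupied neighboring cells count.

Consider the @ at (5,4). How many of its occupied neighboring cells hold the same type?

Occupied neighbors of (5,4): (4,3)=%, (4,4)=@, (4,5)=@, (5,3)=%, (5,5)=@.
Same type (@): 3 of 5.

3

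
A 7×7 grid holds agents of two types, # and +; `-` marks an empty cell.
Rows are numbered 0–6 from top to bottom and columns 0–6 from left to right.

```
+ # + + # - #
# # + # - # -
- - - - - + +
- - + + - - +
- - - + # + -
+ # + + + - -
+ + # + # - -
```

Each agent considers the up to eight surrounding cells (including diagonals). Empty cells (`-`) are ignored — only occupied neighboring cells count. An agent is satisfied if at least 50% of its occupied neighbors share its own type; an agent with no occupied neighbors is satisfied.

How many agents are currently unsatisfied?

10

Row 0: (0,0)+ 0/3 ✗ · (0,1)# 2/5 ✗ · (0,2)+ 2/5 ✗ · (0,3)+ 2/4 ✓ · (0,4)# 2/3 ✓ · (0,6)# 1/1 ✓
Row 1: (1,0)# 2/3 ✓ · (1,1)# 2/5 ✗ · (1,2)+ 2/5 ✗ · (1,3)# 1/4 ✗ · (1,5)# 2/4 ✓
Row 2: (2,5)+ 2/3 ✓ · (2,6)+ 2/3 ✓
Row 3: (3,2)+ 2/2 ✓ · (3,3)+ 2/3 ✓ · (3,6)+ 3/3 ✓
Row 4: (4,3)+ 5/6 ✓ · (4,4)# 0/5 ✗ · (4,5)+ 2/3 ✓
Row 5: (5,0)+ 2/3 ✓ · (5,1)# 1/5 ✗ · (5,2)+ 4/6 ✓ · (5,3)+ 4/7 ✓ · (5,4)+ 4/6 ✓
Row 6: (6,0)+ 2/3 ✓ · (6,1)+ 3/5 ✓ · (6,2)# 1/5 ✗ · (6,3)+ 3/5 ✓ · (6,4)# 0/3 ✗
Unsatisfied: (0,0), (0,1), (0,2), (1,1), (1,2), (1,3), (4,4), (5,1), (6,2), (6,4) — 10 in total.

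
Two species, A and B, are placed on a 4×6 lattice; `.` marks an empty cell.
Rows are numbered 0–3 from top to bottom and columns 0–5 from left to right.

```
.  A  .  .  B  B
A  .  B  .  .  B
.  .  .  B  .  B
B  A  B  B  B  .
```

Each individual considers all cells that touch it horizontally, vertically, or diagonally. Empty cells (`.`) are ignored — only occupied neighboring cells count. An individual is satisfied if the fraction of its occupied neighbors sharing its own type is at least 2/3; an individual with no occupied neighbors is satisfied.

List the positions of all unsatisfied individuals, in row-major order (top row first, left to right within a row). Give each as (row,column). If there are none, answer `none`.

(0,1), (1,2), (3,0), (3,1)

Row 0: (0,1)A 1/2 unhappy · (0,4)B 2/2 ok · (0,5)B 2/2 ok
Row 1: (1,0)A 1/1 ok · (1,2)B 1/2 unhappy · (1,5)B 3/3 ok
Row 2: (2,3)B 4/4 ok · (2,5)B 2/2 ok
Row 3: (3,0)B 0/1 unhappy · (3,1)A 0/2 unhappy · (3,2)B 2/3 ok · (3,3)B 3/3 ok · (3,4)B 3/3 ok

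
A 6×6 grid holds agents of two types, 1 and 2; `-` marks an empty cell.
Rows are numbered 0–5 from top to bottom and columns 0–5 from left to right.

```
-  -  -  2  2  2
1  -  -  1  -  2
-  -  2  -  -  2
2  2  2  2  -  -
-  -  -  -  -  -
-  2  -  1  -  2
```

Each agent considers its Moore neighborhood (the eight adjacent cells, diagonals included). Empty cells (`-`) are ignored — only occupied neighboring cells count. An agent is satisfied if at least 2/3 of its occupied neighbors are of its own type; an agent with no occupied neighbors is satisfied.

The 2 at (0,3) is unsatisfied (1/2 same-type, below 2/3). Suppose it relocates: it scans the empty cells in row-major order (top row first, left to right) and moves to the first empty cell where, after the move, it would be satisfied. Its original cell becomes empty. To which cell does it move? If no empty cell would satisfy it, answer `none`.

(1,4)

Vacating (0,3). Empty cells in order:
  (0,0): 0/1 same-type → still unsatisfied.
  (0,1): 0/1 same-type → still unsatisfied.
  (0,2): 0/1 same-type → still unsatisfied.
  (1,1): 1/2 same-type → still unsatisfied.
  (1,2): 1/2 same-type → still unsatisfied.
  (1,4): 4/5 same-type → satisfied — stop here.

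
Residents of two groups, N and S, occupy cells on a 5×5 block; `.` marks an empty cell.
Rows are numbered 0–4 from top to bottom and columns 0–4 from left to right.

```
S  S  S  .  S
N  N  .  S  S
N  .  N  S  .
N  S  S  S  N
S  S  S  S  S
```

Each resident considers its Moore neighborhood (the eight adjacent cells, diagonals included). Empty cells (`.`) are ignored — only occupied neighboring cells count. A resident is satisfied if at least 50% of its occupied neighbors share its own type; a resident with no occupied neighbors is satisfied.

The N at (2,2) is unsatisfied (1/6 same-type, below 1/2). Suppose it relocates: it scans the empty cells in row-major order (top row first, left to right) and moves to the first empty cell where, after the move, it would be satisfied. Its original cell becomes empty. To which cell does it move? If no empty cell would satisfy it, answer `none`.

Vacating (2,2). Empty cells in order:
  (0,3): 0/4 same-type → still unsatisfied.
  (1,2): 1/5 same-type → still unsatisfied.
  (2,1): 4/6 same-type → satisfied — stop here.

(2,1)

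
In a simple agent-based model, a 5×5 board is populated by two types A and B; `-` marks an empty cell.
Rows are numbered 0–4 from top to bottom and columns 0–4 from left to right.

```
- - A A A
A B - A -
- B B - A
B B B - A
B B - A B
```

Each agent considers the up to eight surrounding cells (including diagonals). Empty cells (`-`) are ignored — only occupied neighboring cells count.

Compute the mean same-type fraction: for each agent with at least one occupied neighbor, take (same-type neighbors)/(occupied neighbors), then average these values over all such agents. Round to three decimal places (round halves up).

0.729

(0,2)A 2/3
(0,3)A 3/3
(0,4)A 2/2
(1,0)A 0/2
(1,1)B 2/4
(1,3)A 4/5
(2,1)B 5/6
(2,2)B 4/5
(2,4)A 2/2
(3,0)B 4/4
(3,1)B 6/6
(3,2)B 4/5
(3,4)A 2/3
(4,0)B 3/3
(4,1)B 4/4
(4,3)A 1/3
(4,4)B 0/2
Sum over 17 agents: 2/3 + 3/3 + 2/2 + 0/2 + 2/4 + 4/5 + 5/6 + 4/5 + 2/2 + 4/4 + 6/6 + 4/5 + 2/3 + 3/3 + 4/4 + 1/3 + 0/2 = 62/5; mean = 62/5 ÷ 17 = 62/85 = 0.729411… → 0.729.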